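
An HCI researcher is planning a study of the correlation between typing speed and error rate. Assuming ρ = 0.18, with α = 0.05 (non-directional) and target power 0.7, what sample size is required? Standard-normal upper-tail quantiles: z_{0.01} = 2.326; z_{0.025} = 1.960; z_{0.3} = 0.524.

Fisher's z: C = ½·ln((1+r)/(1−r)) = ½·ln(1.4390) = 0.1820.
n = ((z_{α/2} + z_β)/C)² + 3.
(1.960 + 0.524) / 0.1820 = 2.484 / 0.1820 = 13.648.
n = 13.648² + 3 = 186.28 + 3 = 189.3.
Round up.

n = 190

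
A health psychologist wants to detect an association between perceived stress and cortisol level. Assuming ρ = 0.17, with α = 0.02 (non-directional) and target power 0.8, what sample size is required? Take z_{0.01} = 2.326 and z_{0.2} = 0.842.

n = 344

Fisher's z: C = ½·ln((1+r)/(1−r)) = ½·ln(1.4096) = 0.1717.
n = ((z_{α/2} + z_β)/C)² + 3.
(2.326 + 0.842) / 0.1717 = 3.168 / 0.1717 = 18.451.
n = 18.451² + 3 = 340.43 + 3 = 343.4.
Round up.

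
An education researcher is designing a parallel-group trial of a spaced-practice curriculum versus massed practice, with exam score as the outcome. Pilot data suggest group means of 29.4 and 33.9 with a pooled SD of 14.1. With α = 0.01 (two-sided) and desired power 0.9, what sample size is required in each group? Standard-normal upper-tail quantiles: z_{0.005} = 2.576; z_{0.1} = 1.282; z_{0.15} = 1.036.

Cohen's d = |M₁ − M₂| / SD_pooled = |29.4 − 33.9| / 14.1 = 4.5 / 14.1 = 0.319.
For two independent groups with equal n: n = 2·((z_{α/2} + z_β) / d)².
z_{α/2} + z_β = 2.576 + 1.282 = 3.858.
n = 2 × (3.858 / 0.319)² = 2 × 12.094² = 2 × 146.27 = 292.5.
Round up to the next whole participant.

n = 293 per group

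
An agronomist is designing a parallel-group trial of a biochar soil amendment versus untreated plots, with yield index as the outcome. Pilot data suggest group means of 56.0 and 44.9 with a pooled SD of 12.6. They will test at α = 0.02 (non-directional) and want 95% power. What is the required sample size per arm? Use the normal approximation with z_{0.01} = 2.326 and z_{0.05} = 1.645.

n = 41 per group

Cohen's d = |M₁ − M₂| / SD_pooled = |56.0 − 44.9| / 12.6 = 11.1 / 12.6 = 0.881.
For two independent groups with equal n: n = 2·((z_{α/2} + z_β) / d)².
z_{α/2} + z_β = 2.326 + 1.645 = 3.971.
n = 2 × (3.971 / 0.881)² = 2 × 4.507² = 2 × 20.32 = 40.6.
Round up to the next whole participant.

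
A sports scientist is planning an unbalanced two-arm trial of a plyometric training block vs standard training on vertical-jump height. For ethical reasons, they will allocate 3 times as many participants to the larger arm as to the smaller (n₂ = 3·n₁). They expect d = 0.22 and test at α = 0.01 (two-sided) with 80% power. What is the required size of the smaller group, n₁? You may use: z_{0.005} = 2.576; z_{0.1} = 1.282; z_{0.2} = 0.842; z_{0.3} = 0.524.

With allocation ratio k = n₂/n₁ = 3, Var(x̄₁−x̄₂) = σ²(1/n₁ + 1/(k·n₁)) = σ²·(k+1)/(k·n₁).
So n₁ = (1 + 1/k)·((z_{α/2} + z_β)/d)² = 1.333 × (3.418/0.22)².
n₁ = 1.333 × 241.38 = 321.8.
Round up: n₁ = 322, giving n₂ = 3 × 322 = 966.

n₁ = 322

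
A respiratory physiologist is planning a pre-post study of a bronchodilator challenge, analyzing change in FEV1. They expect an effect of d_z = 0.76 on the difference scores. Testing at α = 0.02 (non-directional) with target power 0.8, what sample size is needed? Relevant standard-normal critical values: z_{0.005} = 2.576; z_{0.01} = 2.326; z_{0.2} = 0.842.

For a paired (one-sample on differences) test: n = ((z_{α/2} + z_β) / d)².
z_{α/2} + z_β = 2.326 + 0.842 = 3.168.
n = (3.168 / 0.76)² = 4.168² = 17.38.
Round up.

n = 18 pairs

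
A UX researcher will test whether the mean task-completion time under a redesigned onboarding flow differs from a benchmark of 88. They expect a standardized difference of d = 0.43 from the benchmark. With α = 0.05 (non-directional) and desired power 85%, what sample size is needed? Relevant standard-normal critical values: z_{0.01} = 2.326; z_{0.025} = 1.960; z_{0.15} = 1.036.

n = 49

For a one-sample test: n = ((z_{α/2} + z_β) / d)².
z_{α/2} + z_β = 1.960 + 1.036 = 2.996.
n = (2.996 / 0.43)² = 6.967² = 48.55.
Round up.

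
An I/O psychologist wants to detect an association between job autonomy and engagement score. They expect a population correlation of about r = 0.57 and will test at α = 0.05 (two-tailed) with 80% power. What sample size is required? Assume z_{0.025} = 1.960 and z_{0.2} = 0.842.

n = 22

Fisher's z: C = ½·ln((1+r)/(1−r)) = ½·ln(3.6512) = 0.6475.
n = ((z_{α/2} + z_β)/C)² + 3.
(1.960 + 0.842) / 0.6475 = 2.802 / 0.6475 = 4.327.
n = 4.327² + 3 = 18.73 + 3 = 21.7.
Round up.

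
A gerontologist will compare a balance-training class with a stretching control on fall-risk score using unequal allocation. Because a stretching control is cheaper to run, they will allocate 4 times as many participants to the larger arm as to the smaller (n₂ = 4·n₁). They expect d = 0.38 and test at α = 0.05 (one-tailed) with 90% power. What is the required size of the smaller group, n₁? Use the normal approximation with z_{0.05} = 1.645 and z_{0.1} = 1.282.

With allocation ratio k = n₂/n₁ = 4, Var(x̄₁−x̄₂) = σ²(1/n₁ + 1/(k·n₁)) = σ²·(k+1)/(k·n₁).
So n₁ = (1 + 1/k)·((z_{α} + z_β)/d)² = 1.250 × (2.927/0.38)².
n₁ = 1.250 × 59.33 = 74.2.
Round up: n₁ = 75, giving n₂ = 4 × 75 = 300.

n₁ = 75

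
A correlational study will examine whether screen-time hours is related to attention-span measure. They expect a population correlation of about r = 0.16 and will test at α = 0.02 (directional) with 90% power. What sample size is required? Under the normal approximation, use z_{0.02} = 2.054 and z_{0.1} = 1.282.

n = 431

Fisher's z: C = ½·ln((1+r)/(1−r)) = ½·ln(1.3810) = 0.1614.
n = ((z_{α} + z_β)/C)² + 3.
(2.054 + 1.282) / 0.1614 = 3.336 / 0.1614 = 20.669.
n = 20.669² + 3 = 427.21 + 3 = 430.2.
Round up.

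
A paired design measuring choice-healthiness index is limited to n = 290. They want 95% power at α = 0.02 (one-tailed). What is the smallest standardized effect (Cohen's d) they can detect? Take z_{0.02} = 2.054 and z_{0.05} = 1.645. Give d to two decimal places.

For a single sample (or paired design) of n = 290: d_min = (z_{α} + z_β)/√n.
z-sum = 2.054 + 1.645 = 3.699.
d_min = 3.699 / √290 = 3.699 / 17.029 = 0.217.

d_min ≈ 0.22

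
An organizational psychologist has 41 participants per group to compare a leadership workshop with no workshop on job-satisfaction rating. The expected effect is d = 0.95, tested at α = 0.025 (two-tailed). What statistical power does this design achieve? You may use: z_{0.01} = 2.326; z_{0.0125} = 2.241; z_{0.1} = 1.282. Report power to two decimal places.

power ≈ 0.98

For two equal groups, power = Φ(d·√(n/2) − z_{α/2}).
d·√(n/2) = 0.95 × √(41/2) = 0.95 × 4.528 = 4.301.
z_β = 4.301 − 2.241 = 2.060.
Power = Φ(2.060) = 0.980.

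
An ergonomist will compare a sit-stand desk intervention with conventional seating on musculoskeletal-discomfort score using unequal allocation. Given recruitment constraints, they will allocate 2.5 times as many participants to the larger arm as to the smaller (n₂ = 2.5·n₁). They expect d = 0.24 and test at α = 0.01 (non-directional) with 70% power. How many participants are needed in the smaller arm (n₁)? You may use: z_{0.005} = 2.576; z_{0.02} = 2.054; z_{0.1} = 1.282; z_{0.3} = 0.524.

n₁ = 234

With allocation ratio k = n₂/n₁ = 2.5, Var(x̄₁−x̄₂) = σ²(1/n₁ + 1/(k·n₁)) = σ²·(k+1)/(k·n₁).
So n₁ = (1 + 1/k)·((z_{α/2} + z_β)/d)² = 1.400 × (3.100/0.24)².
n₁ = 1.400 × 166.84 = 233.6.
Round up: n₁ = 234, giving n₂ = 2.5 × 234 = 585.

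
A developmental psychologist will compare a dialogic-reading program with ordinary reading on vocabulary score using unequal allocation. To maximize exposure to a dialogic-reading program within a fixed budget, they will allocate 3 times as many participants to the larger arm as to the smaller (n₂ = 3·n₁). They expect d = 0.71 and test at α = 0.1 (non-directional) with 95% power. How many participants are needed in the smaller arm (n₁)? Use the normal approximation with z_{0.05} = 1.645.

With allocation ratio k = n₂/n₁ = 3, Var(x̄₁−x̄₂) = σ²(1/n₁ + 1/(k·n₁)) = σ²·(k+1)/(k·n₁).
So n₁ = (1 + 1/k)·((z_{α/2} + z_β)/d)² = 1.333 × (3.290/0.71)².
n₁ = 1.333 × 21.47 = 28.6.
Round up: n₁ = 29, giving n₂ = 3 × 29 = 87.

n₁ = 29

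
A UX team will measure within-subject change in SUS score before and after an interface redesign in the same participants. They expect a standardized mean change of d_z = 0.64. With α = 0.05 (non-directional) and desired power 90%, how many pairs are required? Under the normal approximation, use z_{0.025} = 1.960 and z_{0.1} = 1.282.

n = 26 pairs

For a paired (one-sample on differences) test: n = ((z_{α/2} + z_β) / d)².
z_{α/2} + z_β = 1.960 + 1.282 = 3.242.
n = (3.242 / 0.64)² = 5.066² = 25.66.
Round up.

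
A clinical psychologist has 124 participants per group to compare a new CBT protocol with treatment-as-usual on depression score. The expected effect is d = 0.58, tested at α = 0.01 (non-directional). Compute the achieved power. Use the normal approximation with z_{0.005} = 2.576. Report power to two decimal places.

power ≈ 0.98

For two equal groups, power = Φ(d·√(n/2) − z_{α/2}).
d·√(n/2) = 0.58 × √(124/2) = 0.58 × 7.874 = 4.567.
z_β = 4.567 − 2.576 = 1.991.
Power = Φ(1.991) = 0.977.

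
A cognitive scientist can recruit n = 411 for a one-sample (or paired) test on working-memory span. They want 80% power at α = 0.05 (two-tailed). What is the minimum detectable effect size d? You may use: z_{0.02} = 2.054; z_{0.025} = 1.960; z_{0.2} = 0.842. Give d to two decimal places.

For a single sample (or paired design) of n = 411: d_min = (z_{α/2} + z_β)/√n.
z-sum = 1.960 + 0.842 = 2.802.
d_min = 2.802 / √411 = 2.802 / 20.273 = 0.138.

d_min ≈ 0.14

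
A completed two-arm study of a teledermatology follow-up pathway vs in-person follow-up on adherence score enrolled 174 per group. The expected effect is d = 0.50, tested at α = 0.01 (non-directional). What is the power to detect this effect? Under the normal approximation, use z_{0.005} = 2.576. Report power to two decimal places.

For two equal groups, power = Φ(d·√(n/2) − z_{α/2}).
d·√(n/2) = 0.50 × √(174/2) = 0.50 × 9.327 = 4.664.
z_β = 4.664 − 2.576 = 2.088.
Power = Φ(2.088) = 0.982.

power ≈ 0.98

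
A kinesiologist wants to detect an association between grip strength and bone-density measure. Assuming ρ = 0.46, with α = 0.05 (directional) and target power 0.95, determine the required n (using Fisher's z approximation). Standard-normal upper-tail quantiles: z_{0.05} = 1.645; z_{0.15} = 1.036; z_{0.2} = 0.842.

n = 47

Fisher's z: C = ½·ln((1+r)/(1−r)) = ½·ln(2.7037) = 0.4973.
n = ((z_{α} + z_β)/C)² + 3.
(1.645 + 1.645) / 0.4973 = 3.290 / 0.4973 = 6.616.
n = 6.616² + 3 = 43.77 + 3 = 46.8.
Round up.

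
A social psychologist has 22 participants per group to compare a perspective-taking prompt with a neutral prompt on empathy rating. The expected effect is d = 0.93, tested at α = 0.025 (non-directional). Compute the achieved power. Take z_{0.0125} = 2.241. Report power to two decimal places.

power ≈ 0.80

For two equal groups, power = Φ(d·√(n/2) − z_{α/2}).
d·√(n/2) = 0.93 × √(22/2) = 0.93 × 3.317 = 3.084.
z_β = 3.084 − 2.241 = 0.843.
Power = Φ(0.843) = 0.801.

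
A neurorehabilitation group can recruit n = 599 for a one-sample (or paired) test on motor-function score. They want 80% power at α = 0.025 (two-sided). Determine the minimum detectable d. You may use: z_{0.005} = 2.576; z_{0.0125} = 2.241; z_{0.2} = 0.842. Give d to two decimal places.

d_min ≈ 0.13

For a single sample (or paired design) of n = 599: d_min = (z_{α/2} + z_β)/√n.
z-sum = 2.241 + 0.842 = 3.083.
d_min = 3.083 / √599 = 3.083 / 24.474 = 0.126.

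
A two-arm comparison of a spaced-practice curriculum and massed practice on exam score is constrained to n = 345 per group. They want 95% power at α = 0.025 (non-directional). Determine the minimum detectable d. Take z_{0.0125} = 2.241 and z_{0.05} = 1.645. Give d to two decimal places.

For two independent groups of n = 345 each: d_min = (z_{α/2} + z_β)·√(2/n).
z-sum = 2.241 + 1.645 = 3.886.
d_min = 3.886 × √(2/345) = 3.886 × 0.0761 = 0.296.

d_min ≈ 0.30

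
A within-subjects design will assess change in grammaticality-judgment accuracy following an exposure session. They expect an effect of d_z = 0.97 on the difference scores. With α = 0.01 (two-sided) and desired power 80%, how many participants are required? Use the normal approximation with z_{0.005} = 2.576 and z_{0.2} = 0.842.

n = 13 pairs

For a paired (one-sample on differences) test: n = ((z_{α/2} + z_β) / d)².
z_{α/2} + z_β = 2.576 + 0.842 = 3.418.
n = (3.418 / 0.97)² = 3.524² = 12.42.
Round up.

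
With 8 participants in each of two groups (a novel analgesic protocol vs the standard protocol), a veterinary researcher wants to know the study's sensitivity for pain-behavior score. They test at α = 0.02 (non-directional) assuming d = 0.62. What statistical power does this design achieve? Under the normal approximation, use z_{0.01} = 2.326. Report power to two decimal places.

power ≈ 0.14

For two equal groups, power = Φ(d·√(n/2) − z_{α/2}).
d·√(n/2) = 0.62 × √(8/2) = 0.62 × 2.000 = 1.240.
z_β = 1.240 − 2.326 = -1.086.
Power = Φ(-1.086) = 0.139.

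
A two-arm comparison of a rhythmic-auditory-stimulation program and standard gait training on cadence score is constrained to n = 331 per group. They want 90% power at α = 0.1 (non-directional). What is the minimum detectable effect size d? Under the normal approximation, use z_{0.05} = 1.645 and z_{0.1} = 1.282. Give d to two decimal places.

d_min ≈ 0.23

For two independent groups of n = 331 each: d_min = (z_{α/2} + z_β)·√(2/n).
z-sum = 1.645 + 1.282 = 2.927.
d_min = 2.927 × √(2/331) = 2.927 × 0.0777 = 0.228.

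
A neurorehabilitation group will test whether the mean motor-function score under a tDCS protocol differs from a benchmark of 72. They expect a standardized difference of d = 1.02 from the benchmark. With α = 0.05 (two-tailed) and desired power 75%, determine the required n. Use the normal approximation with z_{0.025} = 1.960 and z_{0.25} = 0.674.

For a one-sample test: n = ((z_{α/2} + z_β) / d)².
z_{α/2} + z_β = 1.960 + 0.674 = 2.634.
n = (2.634 / 1.02)² = 2.582² = 6.67.
Round up.

n = 7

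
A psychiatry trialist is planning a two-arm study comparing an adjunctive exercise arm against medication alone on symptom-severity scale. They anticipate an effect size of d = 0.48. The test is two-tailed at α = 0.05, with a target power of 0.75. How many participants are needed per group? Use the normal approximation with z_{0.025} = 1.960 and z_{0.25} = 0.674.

n = 61 per group

For two independent groups with equal n: n = 2·((z_{α/2} + z_β) / d)².
z_{α/2} + z_β = 1.960 + 0.674 = 2.634.
n = 2 × (2.634 / 0.48)² = 2 × 5.487² = 2 × 30.11 = 60.2.
Round up to the next whole participant.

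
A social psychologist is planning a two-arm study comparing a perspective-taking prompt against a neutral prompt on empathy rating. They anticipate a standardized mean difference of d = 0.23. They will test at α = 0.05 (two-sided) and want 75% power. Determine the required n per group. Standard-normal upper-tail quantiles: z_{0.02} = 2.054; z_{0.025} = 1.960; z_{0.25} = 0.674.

For two independent groups with equal n: n = 2·((z_{α/2} + z_β) / d)².
z_{α/2} + z_β = 1.960 + 0.674 = 2.634.
n = 2 × (2.634 / 0.23)² = 2 × 11.452² = 2 × 131.15 = 262.3.
Round up to the next whole participant.

n = 263 per group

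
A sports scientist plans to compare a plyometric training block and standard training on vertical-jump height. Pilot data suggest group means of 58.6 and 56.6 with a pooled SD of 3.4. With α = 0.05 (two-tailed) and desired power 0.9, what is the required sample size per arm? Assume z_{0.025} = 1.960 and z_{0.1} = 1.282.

n = 61 per group

Cohen's d = |M₁ − M₂| / SD_pooled = |58.6 − 56.6| / 3.4 = 2.0 / 3.4 = 0.588.
For two independent groups with equal n: n = 2·((z_{α/2} + z_β) / d)².
z_{α/2} + z_β = 1.960 + 1.282 = 3.242.
n = 2 × (3.242 / 0.588)² = 2 × 5.514² = 2 × 30.40 = 60.8.
Round up to the next whole participant.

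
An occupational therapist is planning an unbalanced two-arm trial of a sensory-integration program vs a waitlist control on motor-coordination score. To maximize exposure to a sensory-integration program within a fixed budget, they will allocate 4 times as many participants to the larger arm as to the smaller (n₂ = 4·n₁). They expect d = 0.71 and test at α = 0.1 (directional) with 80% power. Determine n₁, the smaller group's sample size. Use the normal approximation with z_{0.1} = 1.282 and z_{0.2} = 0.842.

With allocation ratio k = n₂/n₁ = 4, Var(x̄₁−x̄₂) = σ²(1/n₁ + 1/(k·n₁)) = σ²·(k+1)/(k·n₁).
So n₁ = (1 + 1/k)·((z_{α} + z_β)/d)² = 1.250 × (2.124/0.71)².
n₁ = 1.250 × 8.95 = 11.2.
Round up: n₁ = 12, giving n₂ = 4 × 12 = 48.

n₁ = 12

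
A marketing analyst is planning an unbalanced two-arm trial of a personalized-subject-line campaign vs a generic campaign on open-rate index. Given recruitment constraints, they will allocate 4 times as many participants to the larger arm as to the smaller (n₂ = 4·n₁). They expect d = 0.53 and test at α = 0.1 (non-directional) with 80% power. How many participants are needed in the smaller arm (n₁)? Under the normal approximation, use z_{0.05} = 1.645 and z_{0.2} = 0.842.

n₁ = 28

With allocation ratio k = n₂/n₁ = 4, Var(x̄₁−x̄₂) = σ²(1/n₁ + 1/(k·n₁)) = σ²·(k+1)/(k·n₁).
So n₁ = (1 + 1/k)·((z_{α/2} + z_β)/d)² = 1.250 × (2.487/0.53)².
n₁ = 1.250 × 22.02 = 27.5.
Round up: n₁ = 28, giving n₂ = 4 × 28 = 112.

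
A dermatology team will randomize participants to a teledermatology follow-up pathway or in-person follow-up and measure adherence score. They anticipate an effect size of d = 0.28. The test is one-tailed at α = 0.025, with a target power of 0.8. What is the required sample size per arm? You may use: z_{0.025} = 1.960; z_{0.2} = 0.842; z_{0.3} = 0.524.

n = 201 per group

For two independent groups with equal n: n = 2·((z_{α} + z_β) / d)².
z_{α} + z_β = 1.960 + 0.842 = 2.802.
n = 2 × (2.802 / 0.28)² = 2 × 10.007² = 2 × 100.14 = 200.3.
Round up to the next whole participant.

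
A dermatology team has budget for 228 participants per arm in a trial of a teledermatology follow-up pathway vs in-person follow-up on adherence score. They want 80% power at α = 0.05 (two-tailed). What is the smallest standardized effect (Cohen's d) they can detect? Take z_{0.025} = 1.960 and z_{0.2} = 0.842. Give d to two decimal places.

For two independent groups of n = 228 each: d_min = (z_{α/2} + z_β)·√(2/n).
z-sum = 1.960 + 0.842 = 2.802.
d_min = 2.802 × √(2/228) = 2.802 × 0.0937 = 0.262.

d_min ≈ 0.26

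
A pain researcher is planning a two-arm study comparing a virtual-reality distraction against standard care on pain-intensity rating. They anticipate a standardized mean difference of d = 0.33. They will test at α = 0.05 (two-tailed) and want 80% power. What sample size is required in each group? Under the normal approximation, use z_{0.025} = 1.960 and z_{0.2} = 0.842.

n = 145 per group

For two independent groups with equal n: n = 2·((z_{α/2} + z_β) / d)².
z_{α/2} + z_β = 1.960 + 0.842 = 2.802.
n = 2 × (2.802 / 0.33)² = 2 × 8.491² = 2 × 72.10 = 144.2.
Round up to the next whole participant.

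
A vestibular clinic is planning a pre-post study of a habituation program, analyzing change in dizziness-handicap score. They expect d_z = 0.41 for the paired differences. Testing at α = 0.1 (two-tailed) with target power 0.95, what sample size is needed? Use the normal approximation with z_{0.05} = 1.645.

n = 65 pairs

For a paired (one-sample on differences) test: n = ((z_{α/2} + z_β) / d)².
z_{α/2} + z_β = 1.645 + 1.645 = 3.290.
n = (3.290 / 0.41)² = 8.024² = 64.39.
Round up.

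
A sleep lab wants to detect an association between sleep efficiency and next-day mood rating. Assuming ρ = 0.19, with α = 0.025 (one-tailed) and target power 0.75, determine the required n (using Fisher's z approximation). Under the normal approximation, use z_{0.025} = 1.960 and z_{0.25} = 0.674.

Fisher's z: C = ½·ln((1+r)/(1−r)) = ½·ln(1.4691) = 0.1923.
n = ((z_{α} + z_β)/C)² + 3.
(1.960 + 0.674) / 0.1923 = 2.634 / 0.1923 = 13.697.
n = 13.697² + 3 = 187.62 + 3 = 190.6.
Round up.

n = 191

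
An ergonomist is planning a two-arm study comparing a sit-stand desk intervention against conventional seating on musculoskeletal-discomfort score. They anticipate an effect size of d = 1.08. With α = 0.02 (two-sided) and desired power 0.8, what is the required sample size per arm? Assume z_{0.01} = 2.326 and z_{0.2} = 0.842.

For two independent groups with equal n: n = 2·((z_{α/2} + z_β) / d)².
z_{α/2} + z_β = 2.326 + 0.842 = 3.168.
n = 2 × (3.168 / 1.08)² = 2 × 2.933² = 2 × 8.60 = 17.2.
Round up to the next whole participant.

n = 18 per group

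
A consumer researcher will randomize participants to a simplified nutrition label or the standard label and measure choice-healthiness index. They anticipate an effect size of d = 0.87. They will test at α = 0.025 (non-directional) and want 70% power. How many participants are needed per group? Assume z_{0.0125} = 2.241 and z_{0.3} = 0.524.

For two independent groups with equal n: n = 2·((z_{α/2} + z_β) / d)².
z_{α/2} + z_β = 2.241 + 0.524 = 2.765.
n = 2 × (2.765 / 0.87)² = 2 × 3.178² = 2 × 10.10 = 20.2.
Round up to the next whole participant.

n = 21 per group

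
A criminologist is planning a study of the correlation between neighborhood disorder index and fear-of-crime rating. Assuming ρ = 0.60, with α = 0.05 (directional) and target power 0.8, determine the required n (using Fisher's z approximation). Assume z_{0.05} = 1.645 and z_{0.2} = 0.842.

n = 16

Fisher's z: C = ½·ln((1+r)/(1−r)) = ½·ln(4.0000) = 0.6931.
n = ((z_{α} + z_β)/C)² + 3.
(1.645 + 0.842) / 0.6931 = 2.487 / 0.6931 = 3.588.
n = 3.588² + 3 = 12.88 + 3 = 15.9.
Round up.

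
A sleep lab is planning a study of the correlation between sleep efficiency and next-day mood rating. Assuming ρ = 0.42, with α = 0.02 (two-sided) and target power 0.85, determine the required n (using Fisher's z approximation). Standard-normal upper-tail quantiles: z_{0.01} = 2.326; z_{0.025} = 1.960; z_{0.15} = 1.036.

n = 60

Fisher's z: C = ½·ln((1+r)/(1−r)) = ½·ln(2.4483) = 0.4477.
n = ((z_{α/2} + z_β)/C)² + 3.
(2.326 + 1.036) / 0.4477 = 3.362 / 0.4477 = 7.509.
n = 7.509² + 3 = 56.39 + 3 = 59.4.
Round up.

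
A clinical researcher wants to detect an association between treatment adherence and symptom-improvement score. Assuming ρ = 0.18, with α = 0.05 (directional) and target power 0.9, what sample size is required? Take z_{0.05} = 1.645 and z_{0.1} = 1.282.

Fisher's z: C = ½·ln((1+r)/(1−r)) = ½·ln(1.4390) = 0.1820.
n = ((z_{α} + z_β)/C)² + 3.
(1.645 + 1.282) / 0.1820 = 2.927 / 0.1820 = 16.082.
n = 16.082² + 3 = 258.64 + 3 = 261.6.
Round up.

n = 262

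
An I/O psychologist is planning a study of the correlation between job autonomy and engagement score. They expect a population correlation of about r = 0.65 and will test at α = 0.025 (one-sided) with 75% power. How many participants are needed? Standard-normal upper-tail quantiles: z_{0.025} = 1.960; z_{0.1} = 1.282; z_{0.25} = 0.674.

n = 15

Fisher's z: C = ½·ln((1+r)/(1−r)) = ½·ln(4.7143) = 0.7753.
n = ((z_{α} + z_β)/C)² + 3.
(1.960 + 0.674) / 0.7753 = 2.634 / 0.7753 = 3.397.
n = 3.397² + 3 = 11.54 + 3 = 14.5.
Round up.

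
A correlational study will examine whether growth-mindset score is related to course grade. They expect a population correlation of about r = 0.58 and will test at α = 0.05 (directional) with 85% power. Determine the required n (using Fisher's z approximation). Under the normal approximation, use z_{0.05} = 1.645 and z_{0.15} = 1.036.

n = 20

Fisher's z: C = ½·ln((1+r)/(1−r)) = ½·ln(3.7619) = 0.6625.
n = ((z_{α} + z_β)/C)² + 3.
(1.645 + 1.036) / 0.6625 = 2.681 / 0.6625 = 4.047.
n = 4.047² + 3 = 16.38 + 3 = 19.4.
Round up.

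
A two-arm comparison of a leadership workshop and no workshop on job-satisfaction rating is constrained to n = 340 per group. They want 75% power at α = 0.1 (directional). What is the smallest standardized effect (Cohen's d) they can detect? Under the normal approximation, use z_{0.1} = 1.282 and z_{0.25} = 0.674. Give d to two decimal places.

For two independent groups of n = 340 each: d_min = (z_{α} + z_β)·√(2/n).
z-sum = 1.282 + 0.674 = 1.956.
d_min = 1.956 × √(2/340) = 1.956 × 0.0767 = 0.150.

d_min ≈ 0.15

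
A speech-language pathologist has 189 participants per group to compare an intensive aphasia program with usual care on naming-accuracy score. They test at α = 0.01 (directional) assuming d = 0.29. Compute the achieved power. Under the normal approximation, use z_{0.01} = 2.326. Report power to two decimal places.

For two equal groups, power = Φ(d·√(n/2) − z_{α}).
d·√(n/2) = 0.29 × √(189/2) = 0.29 × 9.721 = 2.819.
z_β = 2.819 − 2.326 = 0.493.
Power = Φ(0.493) = 0.689.

power ≈ 0.69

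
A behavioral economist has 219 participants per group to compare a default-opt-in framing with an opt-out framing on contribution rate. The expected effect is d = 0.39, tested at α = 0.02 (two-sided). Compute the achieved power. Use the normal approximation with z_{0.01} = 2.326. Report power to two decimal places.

For two equal groups, power = Φ(d·√(n/2) − z_{α/2}).
d·√(n/2) = 0.39 × √(219/2) = 0.39 × 10.464 = 4.081.
z_β = 4.081 − 2.326 = 1.755.
Power = Φ(1.755) = 0.960.

power ≈ 0.96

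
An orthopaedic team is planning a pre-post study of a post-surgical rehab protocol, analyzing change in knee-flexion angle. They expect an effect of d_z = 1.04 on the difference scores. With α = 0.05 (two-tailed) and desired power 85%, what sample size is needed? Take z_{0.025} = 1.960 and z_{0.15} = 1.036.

n = 9 pairs

For a paired (one-sample on differences) test: n = ((z_{α/2} + z_β) / d)².
z_{α/2} + z_β = 1.960 + 1.036 = 2.996.
n = (2.996 / 1.04)² = 2.881² = 8.30.
Round up.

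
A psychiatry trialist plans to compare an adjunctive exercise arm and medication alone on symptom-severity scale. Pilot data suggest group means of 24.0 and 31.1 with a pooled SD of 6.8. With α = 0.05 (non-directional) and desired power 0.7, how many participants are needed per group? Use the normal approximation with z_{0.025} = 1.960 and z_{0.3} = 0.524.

n = 12 per group

Cohen's d = |M₁ − M₂| / SD_pooled = |24.0 − 31.1| / 6.8 = 7.1 / 6.8 = 1.044.
For two independent groups with equal n: n = 2·((z_{α/2} + z_β) / d)².
z_{α/2} + z_β = 1.960 + 0.524 = 2.484.
n = 2 × (2.484 / 1.044)² = 2 × 2.379² = 2 × 5.66 = 11.3.
Round up to the next whole participant.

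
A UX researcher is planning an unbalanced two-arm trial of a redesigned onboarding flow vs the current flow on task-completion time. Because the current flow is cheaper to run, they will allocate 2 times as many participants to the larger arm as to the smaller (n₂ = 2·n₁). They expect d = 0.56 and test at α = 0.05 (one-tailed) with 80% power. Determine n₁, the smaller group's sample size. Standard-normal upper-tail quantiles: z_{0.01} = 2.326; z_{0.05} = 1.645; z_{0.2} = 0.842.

n₁ = 30

With allocation ratio k = n₂/n₁ = 2, Var(x̄₁−x̄₂) = σ²(1/n₁ + 1/(k·n₁)) = σ²·(k+1)/(k·n₁).
So n₁ = (1 + 1/k)·((z_{α} + z_β)/d)² = 1.500 × (2.487/0.56)².
n₁ = 1.500 × 19.72 = 29.6.
Round up: n₁ = 30, giving n₂ = 2 × 30 = 60.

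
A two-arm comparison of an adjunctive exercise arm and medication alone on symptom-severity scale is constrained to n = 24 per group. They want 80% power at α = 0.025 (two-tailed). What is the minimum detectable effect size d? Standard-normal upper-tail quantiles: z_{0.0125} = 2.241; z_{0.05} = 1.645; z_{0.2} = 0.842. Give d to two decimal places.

d_min ≈ 0.89

For two independent groups of n = 24 each: d_min = (z_{α/2} + z_β)·√(2/n).
z-sum = 2.241 + 0.842 = 3.083.
d_min = 3.083 × √(2/24) = 3.083 × 0.2887 = 0.890.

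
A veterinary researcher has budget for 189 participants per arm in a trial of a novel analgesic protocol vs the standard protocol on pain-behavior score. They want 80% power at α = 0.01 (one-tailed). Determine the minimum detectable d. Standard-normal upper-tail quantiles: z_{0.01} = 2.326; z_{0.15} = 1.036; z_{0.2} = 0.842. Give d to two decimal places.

d_min ≈ 0.33

For two independent groups of n = 189 each: d_min = (z_{α} + z_β)·√(2/n).
z-sum = 2.326 + 0.842 = 3.168.
d_min = 3.168 × √(2/189) = 3.168 × 0.1029 = 0.326.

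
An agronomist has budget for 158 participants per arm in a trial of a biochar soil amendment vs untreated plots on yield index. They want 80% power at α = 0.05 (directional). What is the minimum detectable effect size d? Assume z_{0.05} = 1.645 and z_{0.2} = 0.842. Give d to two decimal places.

d_min ≈ 0.28

For two independent groups of n = 158 each: d_min = (z_{α} + z_β)·√(2/n).
z-sum = 1.645 + 0.842 = 2.487.
d_min = 2.487 × √(2/158) = 2.487 × 0.1125 = 0.280.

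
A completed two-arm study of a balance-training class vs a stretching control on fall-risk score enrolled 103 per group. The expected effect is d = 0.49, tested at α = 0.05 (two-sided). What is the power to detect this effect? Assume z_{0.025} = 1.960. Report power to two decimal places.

power ≈ 0.94

For two equal groups, power = Φ(d·√(n/2) − z_{α/2}).
d·√(n/2) = 0.49 × √(103/2) = 0.49 × 7.176 = 3.516.
z_β = 3.516 − 1.960 = 1.556.
Power = Φ(1.556) = 0.940.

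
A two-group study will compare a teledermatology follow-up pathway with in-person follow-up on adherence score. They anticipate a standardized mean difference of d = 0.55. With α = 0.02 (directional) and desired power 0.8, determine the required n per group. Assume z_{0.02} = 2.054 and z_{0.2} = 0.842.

For two independent groups with equal n: n = 2·((z_{α} + z_β) / d)².
z_{α} + z_β = 2.054 + 0.842 = 2.896.
n = 2 × (2.896 / 0.55)² = 2 × 5.265² = 2 × 27.73 = 55.5.
Round up to the next whole participant.

n = 56 per group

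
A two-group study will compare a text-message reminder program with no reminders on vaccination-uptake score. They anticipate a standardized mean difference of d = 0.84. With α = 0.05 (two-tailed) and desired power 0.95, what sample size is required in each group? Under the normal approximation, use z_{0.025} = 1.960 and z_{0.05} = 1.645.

For two independent groups with equal n: n = 2·((z_{α/2} + z_β) / d)².
z_{α/2} + z_β = 1.960 + 1.645 = 3.605.
n = 2 × (3.605 / 0.84)² = 2 × 4.292² = 2 × 18.42 = 36.8.
Round up to the next whole participant.

n = 37 per group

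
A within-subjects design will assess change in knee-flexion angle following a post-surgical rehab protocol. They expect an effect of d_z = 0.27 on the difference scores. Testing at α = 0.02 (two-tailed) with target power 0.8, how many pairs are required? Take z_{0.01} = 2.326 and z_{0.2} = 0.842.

n = 138 pairs

For a paired (one-sample on differences) test: n = ((z_{α/2} + z_β) / d)².
z_{α/2} + z_β = 2.326 + 0.842 = 3.168.
n = (3.168 / 0.27)² = 11.733² = 137.67.
Round up.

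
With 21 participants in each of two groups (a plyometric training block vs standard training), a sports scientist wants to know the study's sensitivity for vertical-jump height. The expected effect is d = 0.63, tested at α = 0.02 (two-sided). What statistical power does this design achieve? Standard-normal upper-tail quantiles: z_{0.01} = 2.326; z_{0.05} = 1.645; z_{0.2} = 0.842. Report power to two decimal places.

power ≈ 0.39

For two equal groups, power = Φ(d·√(n/2) − z_{α/2}).
d·√(n/2) = 0.63 × √(21/2) = 0.63 × 3.240 = 2.041.
z_β = 2.041 − 2.326 = -0.285.
Power = Φ(-0.285) = 0.388.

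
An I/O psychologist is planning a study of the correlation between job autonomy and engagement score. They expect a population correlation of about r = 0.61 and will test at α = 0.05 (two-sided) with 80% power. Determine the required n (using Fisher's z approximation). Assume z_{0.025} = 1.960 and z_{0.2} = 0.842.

n = 19

Fisher's z: C = ½·ln((1+r)/(1−r)) = ½·ln(4.1282) = 0.7089.
n = ((z_{α/2} + z_β)/C)² + 3.
(1.960 + 0.842) / 0.7089 = 2.802 / 0.7089 = 3.953.
n = 3.953² + 3 = 15.62 + 3 = 18.6.
Round up.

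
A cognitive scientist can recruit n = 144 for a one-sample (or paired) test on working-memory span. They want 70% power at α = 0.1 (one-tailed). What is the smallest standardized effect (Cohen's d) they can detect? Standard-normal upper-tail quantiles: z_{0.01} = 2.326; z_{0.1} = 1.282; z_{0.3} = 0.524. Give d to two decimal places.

d_min ≈ 0.15

For a single sample (or paired design) of n = 144: d_min = (z_{α} + z_β)/√n.
z-sum = 1.282 + 0.524 = 1.806.
d_min = 1.806 / √144 = 1.806 / 12.000 = 0.150.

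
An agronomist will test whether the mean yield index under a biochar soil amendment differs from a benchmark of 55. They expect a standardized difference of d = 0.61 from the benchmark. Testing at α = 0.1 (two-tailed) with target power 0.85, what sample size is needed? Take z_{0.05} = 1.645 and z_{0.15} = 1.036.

n = 20

For a one-sample test: n = ((z_{α/2} + z_β) / d)².
z_{α/2} + z_β = 1.645 + 1.036 = 2.681.
n = (2.681 / 0.61)² = 4.395² = 19.32.
Round up.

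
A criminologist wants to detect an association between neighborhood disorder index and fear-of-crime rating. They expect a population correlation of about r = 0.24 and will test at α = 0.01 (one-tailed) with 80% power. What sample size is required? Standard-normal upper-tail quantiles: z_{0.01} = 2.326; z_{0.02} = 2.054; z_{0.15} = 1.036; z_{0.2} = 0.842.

n = 171

Fisher's z: C = ½·ln((1+r)/(1−r)) = ½·ln(1.6316) = 0.2448.
n = ((z_{α} + z_β)/C)² + 3.
(2.326 + 0.842) / 0.2448 = 3.168 / 0.2448 = 12.941.
n = 12.941² + 3 = 167.47 + 3 = 170.5.
Round up.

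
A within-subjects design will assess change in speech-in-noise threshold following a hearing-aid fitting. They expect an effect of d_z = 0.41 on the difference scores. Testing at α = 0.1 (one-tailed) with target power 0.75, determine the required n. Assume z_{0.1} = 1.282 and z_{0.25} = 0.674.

n = 23 pairs

For a paired (one-sample on differences) test: n = ((z_{α} + z_β) / d)².
z_{α} + z_β = 1.282 + 0.674 = 1.956.
n = (1.956 / 0.41)² = 4.771² = 22.76.
Round up.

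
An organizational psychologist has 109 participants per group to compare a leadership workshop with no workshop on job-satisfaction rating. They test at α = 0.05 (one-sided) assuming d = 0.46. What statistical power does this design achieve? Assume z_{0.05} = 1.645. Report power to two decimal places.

For two equal groups, power = Φ(d·√(n/2) − z_{α}).
d·√(n/2) = 0.46 × √(109/2) = 0.46 × 7.382 = 3.396.
z_β = 3.396 − 1.645 = 1.751.
Power = Φ(1.751) = 0.960.

power ≈ 0.96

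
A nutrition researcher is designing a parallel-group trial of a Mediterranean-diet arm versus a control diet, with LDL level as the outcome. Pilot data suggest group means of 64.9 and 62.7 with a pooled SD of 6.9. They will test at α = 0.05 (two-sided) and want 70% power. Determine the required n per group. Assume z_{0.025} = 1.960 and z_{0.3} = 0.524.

n = 122 per group

Cohen's d = |M₁ − M₂| / SD_pooled = |64.9 − 62.7| / 6.9 = 2.2 / 6.9 = 0.319.
For two independent groups with equal n: n = 2·((z_{α/2} + z_β) / d)².
z_{α/2} + z_β = 1.960 + 0.524 = 2.484.
n = 2 × (2.484 / 0.319)² = 2 × 7.787² = 2 × 60.63 = 121.3.
Round up to the next whole participant.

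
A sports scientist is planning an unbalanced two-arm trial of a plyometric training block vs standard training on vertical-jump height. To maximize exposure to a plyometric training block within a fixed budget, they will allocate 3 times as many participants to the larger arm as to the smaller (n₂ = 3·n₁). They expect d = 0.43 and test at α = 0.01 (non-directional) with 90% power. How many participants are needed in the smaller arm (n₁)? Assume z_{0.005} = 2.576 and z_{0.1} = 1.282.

n₁ = 108

With allocation ratio k = n₂/n₁ = 3, Var(x̄₁−x̄₂) = σ²(1/n₁ + 1/(k·n₁)) = σ²·(k+1)/(k·n₁).
So n₁ = (1 + 1/k)·((z_{α/2} + z_β)/d)² = 1.333 × (3.858/0.43)².
n₁ = 1.333 × 80.50 = 107.3.
Round up: n₁ = 108, giving n₂ = 3 × 108 = 324.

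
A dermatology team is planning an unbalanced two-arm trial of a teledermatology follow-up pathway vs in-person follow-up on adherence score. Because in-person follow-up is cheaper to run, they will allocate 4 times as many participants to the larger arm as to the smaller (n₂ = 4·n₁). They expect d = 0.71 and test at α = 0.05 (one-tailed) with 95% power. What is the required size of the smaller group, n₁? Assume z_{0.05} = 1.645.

With allocation ratio k = n₂/n₁ = 4, Var(x̄₁−x̄₂) = σ²(1/n₁ + 1/(k·n₁)) = σ²·(k+1)/(k·n₁).
So n₁ = (1 + 1/k)·((z_{α} + z_β)/d)² = 1.250 × (3.290/0.71)².
n₁ = 1.250 × 21.47 = 26.8.
Round up: n₁ = 27, giving n₂ = 4 × 27 = 108.

n₁ = 27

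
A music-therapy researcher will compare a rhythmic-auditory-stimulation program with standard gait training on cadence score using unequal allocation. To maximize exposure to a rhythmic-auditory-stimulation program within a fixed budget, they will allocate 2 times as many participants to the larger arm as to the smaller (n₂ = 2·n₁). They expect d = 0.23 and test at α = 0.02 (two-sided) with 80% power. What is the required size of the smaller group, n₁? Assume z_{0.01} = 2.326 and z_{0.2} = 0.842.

n₁ = 285

With allocation ratio k = n₂/n₁ = 2, Var(x̄₁−x̄₂) = σ²(1/n₁ + 1/(k·n₁)) = σ²·(k+1)/(k·n₁).
So n₁ = (1 + 1/k)·((z_{α/2} + z_β)/d)² = 1.500 × (3.168/0.23)².
n₁ = 1.500 × 189.72 = 284.6.
Round up: n₁ = 285, giving n₂ = 2 × 285 = 570.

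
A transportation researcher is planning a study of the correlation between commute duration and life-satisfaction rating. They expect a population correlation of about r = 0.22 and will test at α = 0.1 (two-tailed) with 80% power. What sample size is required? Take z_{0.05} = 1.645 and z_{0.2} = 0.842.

n = 127

Fisher's z: C = ½·ln((1+r)/(1−r)) = ½·ln(1.5641) = 0.2237.
n = ((z_{α/2} + z_β)/C)² + 3.
(1.645 + 0.842) / 0.2237 = 2.487 / 0.2237 = 11.118.
n = 11.118² + 3 = 123.60 + 3 = 126.6.
Round up.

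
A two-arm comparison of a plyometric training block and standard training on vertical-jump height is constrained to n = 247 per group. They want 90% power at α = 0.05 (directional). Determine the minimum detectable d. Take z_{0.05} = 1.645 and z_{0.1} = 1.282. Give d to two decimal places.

For two independent groups of n = 247 each: d_min = (z_{α} + z_β)·√(2/n).
z-sum = 1.645 + 1.282 = 2.927.
d_min = 2.927 × √(2/247) = 2.927 × 0.0900 = 0.263.

d_min ≈ 0.26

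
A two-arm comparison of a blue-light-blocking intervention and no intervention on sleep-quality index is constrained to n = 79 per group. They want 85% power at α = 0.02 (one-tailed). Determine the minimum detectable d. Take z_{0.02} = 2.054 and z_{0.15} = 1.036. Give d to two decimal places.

For two independent groups of n = 79 each: d_min = (z_{α} + z_β)·√(2/n).
z-sum = 2.054 + 1.036 = 3.090.
d_min = 3.090 × √(2/79) = 3.090 × 0.1591 = 0.492.

d_min ≈ 0.49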